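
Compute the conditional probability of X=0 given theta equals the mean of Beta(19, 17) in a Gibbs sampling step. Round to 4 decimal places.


Mean of Beta(19, 17) = 0.5278
P(X=0 | theta=0.5278) = 0.4722

0.4722


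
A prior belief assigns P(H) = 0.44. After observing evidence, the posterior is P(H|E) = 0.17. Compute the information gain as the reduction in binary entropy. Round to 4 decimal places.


H(prior) = -0.44*log2(0.44) - 0.56*log2(0.56)
= 0.9896
H(post) = -0.17*log2(0.17) - 0.83*log2(0.83)
= 0.6577
IG = 0.9896 - 0.6577 = 0.3319

0.3319


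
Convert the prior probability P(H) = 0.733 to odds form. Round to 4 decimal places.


P(not H) = 1 - 0.733 = 0.267
Odds = 0.733 / 0.267 = 2.7453

2.7453


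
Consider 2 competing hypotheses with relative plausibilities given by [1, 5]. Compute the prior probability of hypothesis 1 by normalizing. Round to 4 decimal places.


Sum of weights = 1 + 5 = 6
Normalized prior for H1 = 1 / 6
= 0.1667

0.1667


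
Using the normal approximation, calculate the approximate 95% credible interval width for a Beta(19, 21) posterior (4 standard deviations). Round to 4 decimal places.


Var(Beta) = 19*21/(40^2 * 41) = 0.0061
SD = 0.078
Width ~ 4*SD = 0.312

0.312


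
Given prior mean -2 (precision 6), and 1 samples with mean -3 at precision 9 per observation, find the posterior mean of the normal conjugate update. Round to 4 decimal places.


The posterior mean is a precision-weighted average of prior and data.
Post. prec. = 6 + 9 = 15
Post. mean = (-12 + -27)/15 = -39/15 = -2.6

-2.6


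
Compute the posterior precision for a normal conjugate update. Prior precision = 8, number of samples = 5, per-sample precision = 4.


tau_post = tau_0 + n * tau
= 8 + 5 * 4 = 28

28


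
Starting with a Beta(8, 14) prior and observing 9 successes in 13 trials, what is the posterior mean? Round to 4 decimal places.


Posterior parameters: alpha = 8 + 9 = 17
beta = 14 + 4 = 18
Posterior mean = alpha / (alpha + beta) = 17 / 35
= 0.4857

0.4857


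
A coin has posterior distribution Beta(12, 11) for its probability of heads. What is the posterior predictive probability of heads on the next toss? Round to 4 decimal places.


Posterior predictive = E[theta] = alpha/(alpha+beta)
= 12/23
= 0.5217

0.5217


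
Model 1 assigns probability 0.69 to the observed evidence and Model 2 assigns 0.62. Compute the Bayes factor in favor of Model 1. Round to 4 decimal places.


BF = P(data|M1) / P(data|M2)
= 0.69 / 0.62 = 1.1129

1.1129


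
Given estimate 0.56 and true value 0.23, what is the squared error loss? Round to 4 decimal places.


Squared error = (estimate - true)^2
Difference = 0.33
Loss = 0.33^2 = 0.1089

0.1089


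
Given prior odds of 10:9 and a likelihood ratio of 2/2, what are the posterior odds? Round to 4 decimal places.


Posterior odds = prior odds * LR
Prior odds = 10/9 = 1.1111
LR = 2/2 = 1.0
Posterior odds = 1.1111 * 1.0 = 1.1111

1.1111


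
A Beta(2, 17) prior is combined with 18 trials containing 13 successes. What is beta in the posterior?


In conjugate updating:
beta_posterior = beta_prior + (n - k)
= 17 + (18 - 13)
= 17 + 5 = 22

22


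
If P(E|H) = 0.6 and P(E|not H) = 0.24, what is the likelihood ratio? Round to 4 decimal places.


Likelihood ratio = P(E|H) / P(E|not H)
= 0.6 / 0.24
= 2.5

2.5


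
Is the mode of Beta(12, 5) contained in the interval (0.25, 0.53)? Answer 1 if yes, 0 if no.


Mode = (a-1)/(a+b-2) = 11/15 = 0.7333
Interval: (0.25, 0.53)
Contains mode? 0

0


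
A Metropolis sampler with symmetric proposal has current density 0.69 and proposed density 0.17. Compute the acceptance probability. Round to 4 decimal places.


For symmetric proposals, acceptance = min(1, pi(x*)/pi(x))
= min(1, 0.17/0.69)
= min(1, 0.2464) = 0.2464

0.2464


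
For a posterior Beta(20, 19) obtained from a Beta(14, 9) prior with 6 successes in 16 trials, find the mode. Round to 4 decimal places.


Mode = (alpha - 1) / (alpha + beta - 2)
= 19 / 37
= 0.5135

0.5135


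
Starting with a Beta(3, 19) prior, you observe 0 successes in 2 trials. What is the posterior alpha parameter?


For a Beta-Binomial conjugate model:
Posterior alpha = prior alpha + number of successes
= 3 + 0 = 3

3


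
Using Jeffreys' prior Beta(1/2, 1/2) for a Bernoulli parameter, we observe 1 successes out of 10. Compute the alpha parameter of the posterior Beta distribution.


Conjugate update: Beta(0.5 + k, 0.5 + n - k).
k = 1, n - k = 9
Posterior alpha = 0.5 + k = 0.5 + 1 = 1.5

1.5


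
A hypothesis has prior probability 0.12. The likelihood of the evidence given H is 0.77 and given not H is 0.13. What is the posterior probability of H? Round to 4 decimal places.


Using Bayes' theorem:
P(E) = 0.12 * 0.77 + 0.88 * 0.13
P(E) = 0.2068
P(H|E) = (0.12 * 0.77) / 0.2068 = 0.4468

0.4468


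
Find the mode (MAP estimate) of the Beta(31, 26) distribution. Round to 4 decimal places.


For Beta(a,b) with a,b > 1:
Mode = (a-1)/(a+b-2) = (31-1)/(57-2)
= 30/55 = 0.5455

0.5455


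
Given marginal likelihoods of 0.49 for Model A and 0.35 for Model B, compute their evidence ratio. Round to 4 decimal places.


Ratio = ML(A) / ML(B) = 0.49/0.35
= 1.4

1.4


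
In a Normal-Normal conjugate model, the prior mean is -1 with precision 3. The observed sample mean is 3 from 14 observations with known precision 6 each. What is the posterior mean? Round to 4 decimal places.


Posterior precision = tau0 + n*tau = 3 + 14*6 = 87
Posterior mean = (tau0*mu0 + n*tau*xbar) / posterior_precision
= (3*-1 + 14*6*3) / 87
= 249 / 87 = 2.8621

2.8621


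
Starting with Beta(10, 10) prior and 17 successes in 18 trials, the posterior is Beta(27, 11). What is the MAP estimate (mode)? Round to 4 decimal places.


The mode of Beta(a, b) when a > 1 and b > 1 is (a-1)/(a+b-2)
= (27 - 1) / (27 + 11 - 2)
= 26 / 36
= 0.7222

0.7222


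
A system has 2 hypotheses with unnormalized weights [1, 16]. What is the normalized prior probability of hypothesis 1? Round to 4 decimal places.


The normalized prior is the weight divided by the total.
Total weight = 17
P(H1) = 1 / 17 = 0.0588

0.0588


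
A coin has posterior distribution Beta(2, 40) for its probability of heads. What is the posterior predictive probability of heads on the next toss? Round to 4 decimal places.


Posterior predictive = E[theta] = alpha/(alpha+beta)
= 2/42
= 0.0476

0.0476


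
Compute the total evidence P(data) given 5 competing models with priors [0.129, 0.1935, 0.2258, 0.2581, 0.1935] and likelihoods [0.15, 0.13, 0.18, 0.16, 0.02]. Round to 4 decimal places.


Marginal likelihood = sum P(model_i) * P(data|model_i)
Model 1: 0.129 * 0.15 = 0.0193
Model 2: 0.1935 * 0.13 = 0.0252
Model 3: 0.2258 * 0.18 = 0.0406
Model 4: 0.2581 * 0.16 = 0.0413
Model 5: 0.1935 * 0.02 = 0.0039
Total = 0.1303

0.1303


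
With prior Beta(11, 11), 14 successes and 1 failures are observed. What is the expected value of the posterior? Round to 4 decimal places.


Posterior = Beta(25, 12)
E[theta] = alpha/(alpha+beta)
= 25/37 = 0.6757

0.6757


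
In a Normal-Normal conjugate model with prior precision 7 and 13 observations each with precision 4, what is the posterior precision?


Posterior precision = prior precision + n * observation precision
= 7 + 13 * 4
= 7 + 52 = 59

59


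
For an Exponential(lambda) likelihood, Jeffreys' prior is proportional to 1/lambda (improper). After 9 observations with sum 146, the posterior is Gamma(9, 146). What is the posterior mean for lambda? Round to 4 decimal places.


Posterior = Gamma(n, sum_x) = Gamma(9, 146)
Posterior mean = shape/rate = 9/146
= 0.0616

0.0616


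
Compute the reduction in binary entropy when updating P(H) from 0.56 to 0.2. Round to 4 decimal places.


H_before = -p*log2(p) - (1-p)*log2(1-p) for p=0.56: 0.9896
H_after for p=0.2: 0.7219
Reduction = 0.9896 - 0.7219 = 0.2677

0.2677


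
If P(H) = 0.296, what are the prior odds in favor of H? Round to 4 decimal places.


Prior odds = P(H) / (1 - P(H))
= 0.296 / 0.704
= 0.4205

0.4205


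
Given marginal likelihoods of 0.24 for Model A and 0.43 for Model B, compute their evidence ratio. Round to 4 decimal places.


Ratio = ML(A) / ML(B) = 0.24/0.43
= 0.5581

0.5581


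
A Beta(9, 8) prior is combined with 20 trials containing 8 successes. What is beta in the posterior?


In conjugate updating:
beta_posterior = beta_prior + (n - k)
= 8 + (20 - 8)
= 8 + 12 = 20

20


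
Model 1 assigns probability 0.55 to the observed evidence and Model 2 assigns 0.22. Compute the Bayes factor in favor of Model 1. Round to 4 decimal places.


BF = P(data|M1) / P(data|M2)
= 0.55 / 0.22 = 2.5

2.5


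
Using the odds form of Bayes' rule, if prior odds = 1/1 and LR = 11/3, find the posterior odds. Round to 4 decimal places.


Bayes' rule in odds form: posterior odds = prior odds * LR
= (1 * 11) / (1 * 3)
= 11/3 = 3.6667

3.6667


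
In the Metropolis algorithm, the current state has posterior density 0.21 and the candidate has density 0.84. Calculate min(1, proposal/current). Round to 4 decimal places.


Ratio = 0.84/0.21 = 4.0
Acceptance probability = min(1, 4.0)
= 1.0

1.0


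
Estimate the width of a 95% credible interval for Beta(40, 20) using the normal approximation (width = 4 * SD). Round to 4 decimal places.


For Beta(a,b): Var = ab/((a+b)^2(a+b+1))
Var = 0.0036, SD = 0.0604
Approximate 95% CI width = 4 * 0.0604 = 0.2414

0.2414


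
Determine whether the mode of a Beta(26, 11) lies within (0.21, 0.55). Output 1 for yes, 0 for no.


First find the mode: (a-1)/(a+b-2) = 0.7143
Is 0.7143 in (0.21, 0.55)? 0

0


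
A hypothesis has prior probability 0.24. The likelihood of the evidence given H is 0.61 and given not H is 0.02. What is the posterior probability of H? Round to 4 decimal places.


Using Bayes' theorem:
P(E) = 0.24 * 0.61 + 0.76 * 0.02
P(E) = 0.1616
P(H|E) = (0.24 * 0.61) / 0.1616 = 0.9059

0.9059


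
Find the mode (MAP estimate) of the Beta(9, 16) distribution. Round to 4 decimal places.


For Beta(a,b) with a,b > 1:
Mode = (a-1)/(a+b-2) = (9-1)/(25-2)
= 8/23 = 0.3478

0.3478


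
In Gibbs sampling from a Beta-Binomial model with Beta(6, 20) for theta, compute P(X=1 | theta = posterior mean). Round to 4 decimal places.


Posterior mean = alpha/(alpha+beta) = 6/26 = 0.2308
P(X=1|theta=mean) = theta = 0.2308

0.2308


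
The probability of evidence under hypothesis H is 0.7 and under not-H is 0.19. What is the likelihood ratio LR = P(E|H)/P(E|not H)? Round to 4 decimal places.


LR = 0.7 / 0.19
= 3.6842

3.6842


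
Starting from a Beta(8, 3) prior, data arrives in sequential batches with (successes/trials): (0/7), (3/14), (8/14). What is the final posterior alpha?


In sequential Bayesian updating, we sum all successes.
Total successes = 11
Final alpha = 8 + 11 = 19

19


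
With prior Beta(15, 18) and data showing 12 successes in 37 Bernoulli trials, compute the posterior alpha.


Conjugate update: alpha_posterior = alpha_prior + k
= 15 + 12 = 27

27


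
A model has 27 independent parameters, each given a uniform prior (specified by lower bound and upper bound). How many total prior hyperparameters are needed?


Each uniform prior needs 2 hyperparameters (lower bound and upper bound).
Total = 2 * 27 = 54

54


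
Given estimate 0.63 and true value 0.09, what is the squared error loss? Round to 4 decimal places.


Squared error = (estimate - true)^2
Difference = 0.54
Loss = 0.54^2 = 0.2916

0.2916


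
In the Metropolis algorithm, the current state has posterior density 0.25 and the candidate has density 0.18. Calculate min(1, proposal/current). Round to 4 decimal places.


Ratio = 0.18/0.25 = 0.72
Acceptance probability = min(1, 0.72)
= 0.72

0.72


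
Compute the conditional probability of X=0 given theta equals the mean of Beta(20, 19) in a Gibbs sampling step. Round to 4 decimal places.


Mean of Beta(20, 19) = 0.5128
P(X=0 | theta=0.5128) = 0.4872

0.4872


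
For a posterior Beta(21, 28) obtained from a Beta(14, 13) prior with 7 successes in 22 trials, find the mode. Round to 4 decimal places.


Mode = (alpha - 1) / (alpha + beta - 2)
= 20 / 47
= 0.4255

0.4255


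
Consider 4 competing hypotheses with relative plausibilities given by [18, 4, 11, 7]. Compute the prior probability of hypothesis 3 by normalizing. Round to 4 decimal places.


Sum of weights = 18 + 4 + 11 + 7 = 40
Normalized prior for H3 = 11 / 40
= 0.275

0.275


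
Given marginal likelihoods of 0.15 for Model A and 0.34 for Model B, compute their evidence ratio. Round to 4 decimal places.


Ratio = ML(A) / ML(B) = 0.15/0.34
= 0.4412

0.4412


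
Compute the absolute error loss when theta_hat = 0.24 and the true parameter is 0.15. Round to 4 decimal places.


L = |theta_hat - theta_true|
= |0.24 - 0.15| = 0.09

0.09


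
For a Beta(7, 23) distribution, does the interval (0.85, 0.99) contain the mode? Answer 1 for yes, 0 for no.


Mode of Beta(a,b) = (a-1)/(a+b-2)
= (7-1)/(7+23-2) = 0.2143
Check: 0.85 <= 0.2143 <= 0.99?
Result: 0

0


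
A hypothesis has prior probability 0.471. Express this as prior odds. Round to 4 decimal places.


Odds = P(H) / P(not H) = 0.471 / 0.529
= 0.8904

0.8904


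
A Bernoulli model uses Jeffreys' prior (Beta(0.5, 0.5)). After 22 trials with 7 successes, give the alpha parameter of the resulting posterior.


Posterior = Beta(prior_alpha + successes, prior_beta + failures)
= Beta(0.5 + 7, 0.5 + 15)
Posterior alpha = 0.5 + k = 0.5 + 7 = 7.5

7.5


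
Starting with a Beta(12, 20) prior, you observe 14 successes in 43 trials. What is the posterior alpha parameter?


For a Beta-Binomial conjugate model:
Posterior alpha = prior alpha + number of successes
= 12 + 14 = 26

26


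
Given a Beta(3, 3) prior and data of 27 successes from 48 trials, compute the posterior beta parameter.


Number of failures = 48 - 27 = 21
Posterior beta = 3 + 21 = 24

24


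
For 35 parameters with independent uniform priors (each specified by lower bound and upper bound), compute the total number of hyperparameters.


A uniform prior has 2 hyperparameters per parameter.
Total = 35 * 2 = 70

70


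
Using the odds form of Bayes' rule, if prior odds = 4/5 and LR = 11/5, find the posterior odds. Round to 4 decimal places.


Bayes' rule in odds form: posterior odds = prior odds * LR
= (4 * 11) / (5 * 5)
= 44/25 = 1.76

1.76


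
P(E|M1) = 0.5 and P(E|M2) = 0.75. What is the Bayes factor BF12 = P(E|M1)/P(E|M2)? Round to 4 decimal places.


Bayes factor BF12 = P(E|M1) / P(E|M2)
= 0.5 / 0.75
= 0.6667

0.6667


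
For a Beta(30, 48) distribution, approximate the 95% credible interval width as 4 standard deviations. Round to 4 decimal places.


Variance of Beta(a,b) = ab / ((a+b)^2 * (a+b+1))
= 30*48 / ((78)^2 * 79)
= 0.003
SD = sqrt(0.003) = 0.0547
Width = 4 * SD = 0.2189

0.2189


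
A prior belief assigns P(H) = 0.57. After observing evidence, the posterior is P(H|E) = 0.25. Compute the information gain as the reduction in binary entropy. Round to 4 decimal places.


H(prior) = -0.57*log2(0.57) - 0.43*log2(0.43)
= 0.9858
H(post) = -0.25*log2(0.25) - 0.75*log2(0.75)
= 0.8113
IG = 0.9858 - 0.8113 = 0.1745

0.1745


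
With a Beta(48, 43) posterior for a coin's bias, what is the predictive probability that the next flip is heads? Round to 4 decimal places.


The predictive probability equals the posterior mean.
P(next = heads) = alpha / (alpha + beta)
= 48 / 91 = 0.5275

0.5275


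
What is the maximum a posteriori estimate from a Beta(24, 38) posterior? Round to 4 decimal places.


The MAP estimate equals the mode of the distribution.
Mode of Beta(a,b) = (a-1)/(a+b-2)
= 23/60
= 0.3833

0.3833


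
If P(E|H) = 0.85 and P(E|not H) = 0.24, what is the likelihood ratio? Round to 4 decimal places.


Likelihood ratio = P(E|H) / P(E|not H)
= 0.85 / 0.24
= 3.5417

3.5417


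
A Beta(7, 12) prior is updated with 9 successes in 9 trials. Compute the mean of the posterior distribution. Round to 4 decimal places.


After update: Beta(16, 12)
Mean = 16 / (16 + 12) = 16 / 28
= 0.5714

0.5714


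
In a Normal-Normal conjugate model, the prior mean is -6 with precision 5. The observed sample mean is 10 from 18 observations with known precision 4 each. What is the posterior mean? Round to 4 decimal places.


Posterior precision = tau0 + n*tau = 5 + 18*4 = 77
Posterior mean = (tau0*mu0 + n*tau*xbar) / posterior_precision
= (5*-6 + 18*4*10) / 77
= 690 / 77 = 8.961

8.961


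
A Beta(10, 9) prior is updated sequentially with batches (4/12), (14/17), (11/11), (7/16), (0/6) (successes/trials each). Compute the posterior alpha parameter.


Sequential conjugate updating is equivalent to a single batch update.
Total successes across all batches = 36
alpha_posterior = alpha_prior + total_successes = 10 + 36
= 46

46


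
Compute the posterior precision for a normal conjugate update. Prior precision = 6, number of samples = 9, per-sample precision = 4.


tau_post = tau_0 + n * tau
= 6 + 9 * 4 = 42

42


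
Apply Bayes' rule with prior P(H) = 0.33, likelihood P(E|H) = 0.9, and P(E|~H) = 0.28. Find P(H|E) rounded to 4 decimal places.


Step 1: Compute marginal P(E) = P(E|H)P(H) + P(E|~H)P(~H)
= 0.9*0.33 + 0.28*0.67 = 0.4846
Step 2: P(H|E) = P(E|H)P(H)/P(E) = 0.297/0.4846
= 0.6129

0.6129


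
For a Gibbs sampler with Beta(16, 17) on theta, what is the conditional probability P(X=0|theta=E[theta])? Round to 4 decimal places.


E[theta] = 16/(16+17) = 0.4848
P(X=0|theta) = 1 - theta = 0.5152

0.5152


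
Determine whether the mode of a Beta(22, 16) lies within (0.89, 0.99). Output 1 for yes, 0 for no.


First find the mode: (a-1)/(a+b-2) = 0.5833
Is 0.5833 in (0.89, 0.99)? 0

0


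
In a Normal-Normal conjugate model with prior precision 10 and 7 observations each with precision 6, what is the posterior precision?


Posterior precision = prior precision + n * observation precision
= 10 + 7 * 6
= 10 + 42 = 52

52


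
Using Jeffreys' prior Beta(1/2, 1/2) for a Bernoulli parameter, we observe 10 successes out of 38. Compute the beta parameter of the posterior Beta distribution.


Conjugate update: Beta(0.5 + k, 0.5 + n - k).
k = 10, n - k = 28
Posterior beta = 0.5 + (n - k) = 0.5 + 28 = 28.5

28.5


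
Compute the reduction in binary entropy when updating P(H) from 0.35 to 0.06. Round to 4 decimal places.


H_before = -p*log2(p) - (1-p)*log2(1-p) for p=0.35: 0.9341
H_after for p=0.06: 0.3274
Reduction = 0.9341 - 0.3274 = 0.6066

0.6066


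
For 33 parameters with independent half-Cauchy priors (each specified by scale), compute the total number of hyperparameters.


A half-Cauchy prior has 1 hyperparameter per parameter.
Total = 33 * 1 = 33

33


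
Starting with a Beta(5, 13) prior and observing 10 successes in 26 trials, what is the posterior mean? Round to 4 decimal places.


Posterior parameters: alpha = 5 + 10 = 15
beta = 13 + 16 = 29
Posterior mean = alpha / (alpha + beta) = 15 / 44
= 0.3409

0.3409


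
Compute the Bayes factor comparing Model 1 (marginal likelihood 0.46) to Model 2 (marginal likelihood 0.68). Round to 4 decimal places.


BF12 = marginal likelihood of M1 / marginal likelihood of M2
= 0.46/0.68
= 0.6765

0.6765


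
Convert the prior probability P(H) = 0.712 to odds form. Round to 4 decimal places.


P(not H) = 1 - 0.712 = 0.288
Odds = 0.712 / 0.288 = 2.4722

2.4722


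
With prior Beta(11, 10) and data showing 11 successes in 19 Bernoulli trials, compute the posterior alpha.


Conjugate update: alpha_posterior = alpha_prior + k
= 11 + 11 = 22

22


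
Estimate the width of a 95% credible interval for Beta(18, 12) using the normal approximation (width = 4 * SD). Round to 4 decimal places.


For Beta(a,b): Var = ab/((a+b)^2(a+b+1))
Var = 0.0077, SD = 0.088
Approximate 95% CI width = 4 * 0.088 = 0.352

0.352


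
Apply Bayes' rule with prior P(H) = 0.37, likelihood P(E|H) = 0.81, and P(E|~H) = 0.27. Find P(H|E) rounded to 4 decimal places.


Step 1: Compute marginal P(E) = P(E|H)P(H) + P(E|~H)P(~H)
= 0.81*0.37 + 0.27*0.63 = 0.4698
Step 2: P(H|E) = P(E|H)P(H)/P(E) = 0.2997/0.4698
= 0.6379

0.6379


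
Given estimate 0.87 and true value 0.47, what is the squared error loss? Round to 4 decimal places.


Squared error = (estimate - true)^2
Difference = 0.4
Loss = 0.4^2 = 0.16

0.16


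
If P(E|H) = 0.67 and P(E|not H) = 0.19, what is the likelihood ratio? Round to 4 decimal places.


Likelihood ratio = P(E|H) / P(E|not H)
= 0.67 / 0.19
= 3.5263

3.5263


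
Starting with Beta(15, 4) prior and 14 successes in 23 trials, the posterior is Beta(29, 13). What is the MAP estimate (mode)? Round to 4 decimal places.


The mode of Beta(a, b) when a > 1 and b > 1 is (a-1)/(a+b-2)
= (29 - 1) / (29 + 13 - 2)
= 28 / 40
= 0.7

0.7


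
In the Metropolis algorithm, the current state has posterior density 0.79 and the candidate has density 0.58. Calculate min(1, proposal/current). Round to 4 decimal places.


Ratio = 0.58/0.79 = 0.7342
Acceptance probability = min(1, 0.7342)
= 0.7342

0.7342


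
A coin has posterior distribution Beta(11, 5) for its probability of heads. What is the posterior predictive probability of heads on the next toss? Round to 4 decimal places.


Posterior predictive = E[theta] = alpha/(alpha+beta)
= 11/16
= 0.6875

0.6875


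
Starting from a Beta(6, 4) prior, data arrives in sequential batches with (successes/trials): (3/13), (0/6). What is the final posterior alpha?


In sequential Bayesian updating, we sum all successes.
Total successes = 3
Final alpha = 6 + 3 = 9

9


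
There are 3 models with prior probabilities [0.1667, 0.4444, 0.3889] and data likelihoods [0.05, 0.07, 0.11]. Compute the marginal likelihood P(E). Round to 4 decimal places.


P(E) = sum over models of P(M_i) * P(E|M_i)
= 0.1667*0.05 + 0.4444*0.07 + 0.3889*0.11
= 0.0822

0.0822


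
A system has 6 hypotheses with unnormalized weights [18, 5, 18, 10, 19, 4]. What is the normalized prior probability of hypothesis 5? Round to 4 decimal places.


The normalized prior is the weight divided by the total.
Total weight = 74
P(H5) = 19 / 74 = 0.2568

0.2568


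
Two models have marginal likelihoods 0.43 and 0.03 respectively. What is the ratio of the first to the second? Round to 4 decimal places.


Evidence ratio = 0.43 / 0.03
= 14.3333

14.3333


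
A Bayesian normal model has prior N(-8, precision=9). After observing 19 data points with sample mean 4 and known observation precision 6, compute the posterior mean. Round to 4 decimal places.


Posterior mean = (prior_precision * prior_mean + n * data_precision * data_mean) / (prior_precision + n * data_precision)
Numerator = 9*-8 + 19*6*4 = 384
Denominator = 9 + 19*6 = 123
Posterior mean = 3.122

3.122


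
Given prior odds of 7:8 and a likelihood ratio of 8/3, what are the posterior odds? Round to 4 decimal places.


Posterior odds = prior odds * LR
Prior odds = 7/8 = 0.875
LR = 8/3 = 2.6667
Posterior odds = 0.875 * 2.6667 = 2.3333

2.3333


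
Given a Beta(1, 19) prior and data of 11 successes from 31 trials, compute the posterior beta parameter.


Number of failures = 31 - 11 = 20
Posterior beta = 19 + 20 = 39

39


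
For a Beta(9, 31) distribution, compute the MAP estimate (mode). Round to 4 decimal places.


MAP = mode = (a-1)/(a+b-2)
= (9-1)/(9+31-2)
= 8/38 = 0.2105

0.2105


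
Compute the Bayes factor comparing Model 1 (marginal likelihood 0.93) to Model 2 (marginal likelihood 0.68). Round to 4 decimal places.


BF12 = marginal likelihood of M1 / marginal likelihood of M2
= 0.93/0.68
= 1.3676

1.3676


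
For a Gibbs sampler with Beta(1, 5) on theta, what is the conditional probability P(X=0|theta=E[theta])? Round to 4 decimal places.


E[theta] = 1/(1+5) = 0.1667
P(X=0|theta) = 1 - theta = 0.8333

0.8333


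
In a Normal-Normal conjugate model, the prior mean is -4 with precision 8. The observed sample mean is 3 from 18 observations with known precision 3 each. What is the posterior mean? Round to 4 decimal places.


Posterior precision = tau0 + n*tau = 8 + 18*3 = 62
Posterior mean = (tau0*mu0 + n*tau*xbar) / posterior_precision
= (8*-4 + 18*3*3) / 62
= 130 / 62 = 2.0968

2.0968


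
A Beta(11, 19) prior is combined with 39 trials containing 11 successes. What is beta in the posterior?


In conjugate updating:
beta_posterior = beta_prior + (n - k)
= 19 + (39 - 11)
= 19 + 28 = 47

47


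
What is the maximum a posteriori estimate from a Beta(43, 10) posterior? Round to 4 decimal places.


The MAP estimate equals the mode of the distribution.
Mode of Beta(a,b) = (a-1)/(a+b-2)
= 42/51
= 0.8235

0.8235


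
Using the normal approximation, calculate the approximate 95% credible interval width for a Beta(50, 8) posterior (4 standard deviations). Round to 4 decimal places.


Var(Beta) = 50*8/(58^2 * 59) = 0.002
SD = 0.0449
Width ~ 4*SD = 0.1796

0.1796


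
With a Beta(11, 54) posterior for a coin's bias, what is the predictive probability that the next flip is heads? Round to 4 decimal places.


The predictive probability equals the posterior mean.
P(next = heads) = alpha / (alpha + beta)
= 11 / 65 = 0.1692

0.1692


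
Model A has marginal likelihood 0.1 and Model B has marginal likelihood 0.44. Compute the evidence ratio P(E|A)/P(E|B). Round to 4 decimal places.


Evidence ratio = P(E|A) / P(E|B)
= 0.1 / 0.44
= 0.2273

0.2273


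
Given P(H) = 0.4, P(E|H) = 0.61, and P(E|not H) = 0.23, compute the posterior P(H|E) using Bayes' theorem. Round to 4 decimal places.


By Bayes' theorem: P(H|E) = P(E|H)*P(H) / P(E)
P(E) = P(E|H)*P(H) + P(E|not H)*P(not H)
P(E) = 0.61*0.4 + 0.23*0.6 = 0.382
P(H|E) = 0.61*0.4 / 0.382 = 0.6387

0.6387


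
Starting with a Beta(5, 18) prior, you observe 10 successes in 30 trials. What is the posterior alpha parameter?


For a Beta-Binomial conjugate model:
Posterior alpha = prior alpha + number of successes
= 5 + 10 = 15

15


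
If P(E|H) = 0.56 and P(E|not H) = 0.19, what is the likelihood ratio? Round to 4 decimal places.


Likelihood ratio = P(E|H) / P(E|not H)
= 0.56 / 0.19
= 2.9474

2.9474


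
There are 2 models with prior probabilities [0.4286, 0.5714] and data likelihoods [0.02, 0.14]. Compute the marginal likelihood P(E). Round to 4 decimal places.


P(E) = sum over models of P(M_i) * P(E|M_i)
= 0.4286*0.02 + 0.5714*0.14
= 0.0886

0.0886


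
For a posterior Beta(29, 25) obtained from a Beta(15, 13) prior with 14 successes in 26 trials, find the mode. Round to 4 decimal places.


Mode = (alpha - 1) / (alpha + beta - 2)
= 28 / 52
= 0.5385

0.5385


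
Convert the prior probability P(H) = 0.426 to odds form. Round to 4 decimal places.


P(not H) = 1 - 0.426 = 0.574
Odds = 0.426 / 0.574 = 0.7422

0.7422


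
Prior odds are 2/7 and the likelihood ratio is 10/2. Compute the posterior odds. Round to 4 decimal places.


Posterior odds = prior odds * likelihood ratio
= (2/7) * (10/2)
= 20 / 14
= 1.4286

1.4286


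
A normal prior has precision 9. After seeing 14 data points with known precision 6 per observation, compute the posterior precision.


In the conjugate normal model, precisions add:
tau_posterior = tau_prior + n * tau_data
= 9 + 14*6 = 93

93


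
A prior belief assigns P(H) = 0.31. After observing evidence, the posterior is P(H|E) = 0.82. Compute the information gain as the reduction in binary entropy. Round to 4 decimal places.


H(prior) = -0.31*log2(0.31) - 0.69*log2(0.69)
= 0.8932
H(post) = -0.82*log2(0.82) - 0.18*log2(0.18)
= 0.6801
IG = 0.8932 - 0.6801 = 0.2131

0.2131


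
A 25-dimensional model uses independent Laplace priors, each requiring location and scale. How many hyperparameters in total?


Per parameter: 2 (location and scale).
Total = 25 * 2 = 50

50


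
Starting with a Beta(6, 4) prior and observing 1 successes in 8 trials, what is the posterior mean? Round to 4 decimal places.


Posterior parameters: alpha = 6 + 1 = 7
beta = 4 + 7 = 11
Posterior mean = alpha / (alpha + beta) = 7 / 18
= 0.3889

0.3889


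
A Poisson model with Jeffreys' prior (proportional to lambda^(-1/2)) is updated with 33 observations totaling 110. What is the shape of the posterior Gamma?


Posterior = Gamma(0.5 + S, n)
= Gamma(0.5 + 110, 33)
Posterior shape = 0.5 + S = 0.5 + 110 = 110.5

110.5


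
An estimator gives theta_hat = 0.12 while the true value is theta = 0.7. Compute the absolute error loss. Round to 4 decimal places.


The absolute error loss is |theta_hat - theta|
= |0.12 - 0.7|
= 0.58

0.58


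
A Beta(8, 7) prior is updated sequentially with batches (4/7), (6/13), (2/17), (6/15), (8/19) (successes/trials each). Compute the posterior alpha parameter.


Sequential conjugate updating is equivalent to a single batch update.
Total successes across all batches = 26
alpha_posterior = alpha_prior + total_successes = 8 + 26
= 34

34


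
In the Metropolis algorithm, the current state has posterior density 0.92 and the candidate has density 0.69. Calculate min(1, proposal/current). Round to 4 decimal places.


Ratio = 0.69/0.92 = 0.75
Acceptance probability = min(1, 0.75)
= 0.75

0.75


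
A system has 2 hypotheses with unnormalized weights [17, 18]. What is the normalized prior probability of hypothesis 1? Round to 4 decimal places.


The normalized prior is the weight divided by the total.
Total weight = 35
P(H1) = 17 / 35 = 0.4857

0.4857


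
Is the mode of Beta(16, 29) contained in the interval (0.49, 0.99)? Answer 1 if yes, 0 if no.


Mode = (a-1)/(a+b-2) = 15/43 = 0.3488
Interval: (0.49, 0.99)
Contains mode? 0

0


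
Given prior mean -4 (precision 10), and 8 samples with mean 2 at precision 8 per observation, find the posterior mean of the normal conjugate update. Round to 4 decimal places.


The posterior mean is a precision-weighted average of prior and data.
Post. prec. = 10 + 64 = 74
Post. mean = (-40 + 128)/74 = 88/74 = 1.1892

1.1892


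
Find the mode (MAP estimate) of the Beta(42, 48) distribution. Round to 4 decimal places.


For Beta(a,b) with a,b > 1:
Mode = (a-1)/(a+b-2) = (42-1)/(90-2)
= 41/88 = 0.4659

0.4659


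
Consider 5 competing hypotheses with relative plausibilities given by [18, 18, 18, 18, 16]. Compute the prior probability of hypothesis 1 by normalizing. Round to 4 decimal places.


Sum of weights = 18 + 18 + 18 + 18 + 16 = 88
Normalized prior for H1 = 18 / 88
= 0.2045

0.2045


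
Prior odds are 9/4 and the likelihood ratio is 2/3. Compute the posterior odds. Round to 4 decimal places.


Posterior odds = prior odds * likelihood ratio
= (9/4) * (2/3)
= 18 / 12
= 1.5

1.5


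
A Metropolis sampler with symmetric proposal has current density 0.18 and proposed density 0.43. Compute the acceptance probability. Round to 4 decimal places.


For symmetric proposals, acceptance = min(1, pi(x*)/pi(x))
= min(1, 0.43/0.18)
= min(1, 2.3889) = 1.0

1.0


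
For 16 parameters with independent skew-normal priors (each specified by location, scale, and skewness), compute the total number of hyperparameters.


A skew-normal prior has 3 hyperparameters per parameter.
Total = 16 * 3 = 48

48


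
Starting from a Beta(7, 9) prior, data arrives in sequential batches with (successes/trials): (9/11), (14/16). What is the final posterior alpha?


In sequential Bayesian updating, we sum all successes.
Total successes = 23
Final alpha = 7 + 23 = 30

30


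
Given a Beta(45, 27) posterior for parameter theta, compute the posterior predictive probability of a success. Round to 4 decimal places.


For a Beta-Bernoulli model, the predictive probability is the mean:
P(success) = 45/(45+27) = 45/72 = 0.625

0.625


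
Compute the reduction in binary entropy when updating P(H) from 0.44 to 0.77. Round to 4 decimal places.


H_before = -p*log2(p) - (1-p)*log2(1-p) for p=0.44: 0.9896
H_after for p=0.77: 0.778
Reduction = 0.9896 - 0.778 = 0.2116

0.2116


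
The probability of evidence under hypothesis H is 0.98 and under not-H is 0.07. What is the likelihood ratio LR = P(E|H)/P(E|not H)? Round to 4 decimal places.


LR = 0.98 / 0.07
= 14.0

14.0


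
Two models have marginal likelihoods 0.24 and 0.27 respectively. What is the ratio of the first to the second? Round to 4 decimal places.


Evidence ratio = 0.24 / 0.27
= 0.8889

0.8889


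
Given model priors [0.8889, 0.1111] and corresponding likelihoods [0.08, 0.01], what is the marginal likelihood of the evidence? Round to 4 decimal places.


P(E) = sum_i P(M_i) P(E|M_i)
= 0.0711 + 0.0011
= 0.0722

0.0722


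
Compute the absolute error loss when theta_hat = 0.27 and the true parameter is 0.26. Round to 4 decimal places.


L = |theta_hat - theta_true|
= |0.27 - 0.26| = 0.01

0.01


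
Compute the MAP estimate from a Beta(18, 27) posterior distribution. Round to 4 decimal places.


MAP = mode of Beta distribution
= (alpha - 1)/(alpha + beta - 2)
= (18-1)/(18+27-2)
= 17/43 = 0.3953

0.3953


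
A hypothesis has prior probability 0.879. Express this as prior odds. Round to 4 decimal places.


Odds = P(H) / P(not H) = 0.879 / 0.121
= 7.2645

7.2645


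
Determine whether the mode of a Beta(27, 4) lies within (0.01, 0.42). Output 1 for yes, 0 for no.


First find the mode: (a-1)/(a+b-2) = 0.8966
Is 0.8966 in (0.01, 0.42)? 0

0


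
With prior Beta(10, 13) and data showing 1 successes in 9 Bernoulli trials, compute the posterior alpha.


Conjugate update: alpha_posterior = alpha_prior + k
= 10 + 1 = 11

11


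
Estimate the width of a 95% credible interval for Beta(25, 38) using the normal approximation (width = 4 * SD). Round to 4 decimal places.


For Beta(a,b): Var = ab/((a+b)^2(a+b+1))
Var = 0.0037, SD = 0.0612
Approximate 95% CI width = 4 * 0.0612 = 0.2446

0.2446


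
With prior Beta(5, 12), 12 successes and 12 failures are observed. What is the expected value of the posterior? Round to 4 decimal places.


Posterior = Beta(17, 24)
E[theta] = alpha/(alpha+beta)
= 17/41 = 0.4146

0.4146


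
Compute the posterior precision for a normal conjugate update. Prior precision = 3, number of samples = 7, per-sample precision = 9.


tau_post = tau_0 + n * tau
= 3 + 7 * 9 = 66

66


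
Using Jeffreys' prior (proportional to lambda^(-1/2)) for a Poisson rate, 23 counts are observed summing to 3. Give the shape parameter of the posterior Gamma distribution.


Conjugate update: Gamma(prior_shape + S, prior_rate + n).
Prior shape = 0.5, prior rate = 0.
Posterior shape = 0.5 + S = 0.5 + 3 = 3.5

3.5


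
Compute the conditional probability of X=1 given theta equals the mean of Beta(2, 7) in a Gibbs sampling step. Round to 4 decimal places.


Mean of Beta(2, 7) = 0.2222
P(X=1 | theta=0.2222) = 0.2222

0.2222


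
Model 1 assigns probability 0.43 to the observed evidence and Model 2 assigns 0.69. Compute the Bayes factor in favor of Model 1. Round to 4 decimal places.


BF = P(data|M1) / P(data|M2)
= 0.43 / 0.69 = 0.6232

0.6232


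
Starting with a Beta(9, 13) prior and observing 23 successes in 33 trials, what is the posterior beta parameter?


Posterior beta = prior beta + failures
Failures = 33 - 23 = 10
beta_post = 13 + 10 = 23

23


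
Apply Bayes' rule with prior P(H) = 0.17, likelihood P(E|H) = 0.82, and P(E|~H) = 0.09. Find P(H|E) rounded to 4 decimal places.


Step 1: Compute marginal P(E) = P(E|H)P(H) + P(E|~H)P(~H)
= 0.82*0.17 + 0.09*0.83 = 0.2141
Step 2: P(H|E) = P(E|H)P(H)/P(E) = 0.1394/0.2141
= 0.6511

0.6511


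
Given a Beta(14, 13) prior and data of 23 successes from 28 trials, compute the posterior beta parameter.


Number of failures = 28 - 23 = 5
Posterior beta = 13 + 5 = 18

18


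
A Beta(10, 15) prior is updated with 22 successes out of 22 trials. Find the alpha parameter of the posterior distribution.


In the Beta-Binomial conjugate update:
alpha_post = alpha_prior + successes
= 10 + 22
= 32

32


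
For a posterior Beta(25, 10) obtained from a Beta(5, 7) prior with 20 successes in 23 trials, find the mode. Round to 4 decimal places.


Mode = (alpha - 1) / (alpha + beta - 2)
= 24 / 33
= 0.7273

0.7273


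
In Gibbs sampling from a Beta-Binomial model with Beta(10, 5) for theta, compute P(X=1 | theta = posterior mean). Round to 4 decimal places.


Posterior mean = alpha/(alpha+beta) = 10/15 = 0.6667
P(X=1|theta=mean) = theta = 0.6667

0.6667


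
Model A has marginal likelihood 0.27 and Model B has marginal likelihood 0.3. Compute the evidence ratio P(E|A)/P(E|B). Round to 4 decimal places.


Evidence ratio = P(E|A) / P(E|B)
= 0.27 / 0.3
= 0.9

0.9


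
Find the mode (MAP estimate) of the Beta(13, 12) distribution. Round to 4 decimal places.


For Beta(a,b) with a,b > 1:
Mode = (a-1)/(a+b-2) = (13-1)/(25-2)
= 12/23 = 0.5217

0.5217


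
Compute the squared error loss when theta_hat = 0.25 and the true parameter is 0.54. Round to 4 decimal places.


L = (theta_hat - theta_true)^2
= (0.25 - 0.54)^2
= -0.29^2 = 0.0841

0.0841


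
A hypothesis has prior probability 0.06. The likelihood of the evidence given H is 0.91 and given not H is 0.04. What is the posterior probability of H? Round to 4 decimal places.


Using Bayes' theorem:
P(E) = 0.06 * 0.91 + 0.94 * 0.04
P(E) = 0.0922
P(H|E) = (0.06 * 0.91) / 0.0922 = 0.5922

0.5922


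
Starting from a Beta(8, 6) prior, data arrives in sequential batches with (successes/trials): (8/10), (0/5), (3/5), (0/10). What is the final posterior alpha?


In sequential Bayesian updating, we sum all successes.
Total successes = 11
Final alpha = 8 + 11 = 19

19


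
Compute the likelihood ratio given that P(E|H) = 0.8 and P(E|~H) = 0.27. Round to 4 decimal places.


LR = P(E|H) / P(E|~H)
= 0.8 / 0.27 = 2.963

2.963


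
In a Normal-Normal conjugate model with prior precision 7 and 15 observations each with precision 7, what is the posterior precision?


Posterior precision = prior precision + n * observation precision
= 7 + 15 * 7
= 7 + 105 = 112

112


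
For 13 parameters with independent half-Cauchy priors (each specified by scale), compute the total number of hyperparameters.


A half-Cauchy prior has 1 hyperparameter per parameter.
Total = 13 * 1 = 13

13


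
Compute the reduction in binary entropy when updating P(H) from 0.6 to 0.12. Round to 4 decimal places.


H_before = -p*log2(p) - (1-p)*log2(1-p) for p=0.6: 0.971
H_after for p=0.12: 0.5294
Reduction = 0.971 - 0.5294 = 0.4416

0.4416


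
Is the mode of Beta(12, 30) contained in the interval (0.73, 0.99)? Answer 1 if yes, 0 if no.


Mode = (a-1)/(a+b-2) = 11/40 = 0.275
Interval: (0.73, 0.99)
Contains mode? 0

0


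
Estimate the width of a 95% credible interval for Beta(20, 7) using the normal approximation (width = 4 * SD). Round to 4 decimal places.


For Beta(a,b): Var = ab/((a+b)^2(a+b+1))
Var = 0.0069, SD = 0.0828
Approximate 95% CI width = 4 * 0.0828 = 0.3313

0.3313


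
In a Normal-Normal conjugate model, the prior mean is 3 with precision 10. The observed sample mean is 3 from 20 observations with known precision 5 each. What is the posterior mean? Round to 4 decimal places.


Posterior precision = tau0 + n*tau = 10 + 20*5 = 110
Posterior mean = (tau0*mu0 + n*tau*xbar) / posterior_precision
= (10*3 + 20*5*3) / 110
= 330 / 110 = 3.0

3.0


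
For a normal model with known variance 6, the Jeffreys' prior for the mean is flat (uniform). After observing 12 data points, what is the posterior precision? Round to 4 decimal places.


Jeffreys' prior for normal mean (known variance) is flat.
Prior precision = 0.
Posterior precision = prior_prec + n/sigma^2 = 0 + 12/6
= 2.0

2.0
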